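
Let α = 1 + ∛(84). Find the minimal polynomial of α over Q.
m_α(x) = x^3 - 3x^2 + 3x - 85

Set β = α - 1 = ∛(84), so β^3 = 84. Then (α - 1)^3 - 84 = 0, i.e. α is a root of g(x) = (x - 1)^3 - 84 = x^3 - 3x^2 + 3x - 85. Since g(x) = h(x - 1) where h(x) = x^3 - 84, and h is irreducible over Q (because 84 is not a perfect cube, so h has no rational root, and a monic cubic with no rational root is irreducible), g is also irreducible (irreducibility is preserved under the substitution x → x - 1). Hence m_α(x) = x^3 - 3x^2 + 3x - 85.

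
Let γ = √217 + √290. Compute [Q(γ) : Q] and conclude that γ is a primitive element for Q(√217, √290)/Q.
[Q(γ) : Q] = 4 (equivalently, Q(γ) = Q(√217, √290))

Obviously Q(γ) ⊆ Q(√217, √290), and [Q(√217, √290):Q] = 4 (since 217, 290 are distinct squarefree integers > 1 with 62930 not a perfect square). To show equality we compute the minimal polynomial of γ. From γ = √217 + √290: γ^2 = 217 + 2√(62930) + 290 = 507 + 2√(62930), so γ^2 - 507 = 2√(62930); squaring, (γ^2 - 507)^2 = 4·62930, i.e. γ^4 - 1014γ^2 + 257049 - 251720 = 0, i.e. γ^4 - 1014γ^2 + 5329 = 0. So γ is a root of x^4 - 1014x^2 + 5329. This polynomial is irreducible over Q: it has no rational root (each ±√217 ± √290 is irrational), and any factorization into two quadratics over Q would force √(62930) ∈ Q (pairing opposite roots) or √217, √290 ∈ Q (other pairings), all impossible. Hence [Q(γ):Q] = 4 = [Q(√217, √290):Q], so Q(γ) = Q(√217, √290).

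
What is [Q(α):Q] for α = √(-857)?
[Q(α):Q] = 2

[Q(α):Q] equals the degree of the minimal polynomial of α. Here α^2 = -857 and x^2 + 857 is irreducible (d = -857 is squarefree, ≠ 1, hence not a square), so deg(m_α) = 2. Thus [Q(α):Q] = 2.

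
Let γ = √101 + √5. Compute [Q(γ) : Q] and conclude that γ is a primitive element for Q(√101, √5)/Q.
[Q(γ) : Q] = 4 (equivalently, Q(γ) = Q(√101, √5))

Obviously Q(γ) ⊆ Q(√101, √5), and [Q(√101, √5):Q] = 4 (since 101, 5 are distinct squarefree integers > 1 with 505 not a perfect square). To show equality we compute the minimal polynomial of γ. From γ = √101 + √5: γ^2 = 101 + 2√(505) + 5 = 106 + 2√(505), so γ^2 - 106 = 2√(505); squaring, (γ^2 - 106)^2 = 4·505, i.e. γ^4 - 212γ^2 + 11236 - 2020 = 0, i.e. γ^4 - 212γ^2 + 9216 = 0. So γ is a root of x^4 - 212x^2 + 9216. This polynomial is irreducible over Q: it has no rational root (each ±√101 ± √5 is irrational), and any factorization into two quadratics over Q would force √(505) ∈ Q (pairing opposite roots) or √101, √5 ∈ Q (other pairings), all impossible. Hence [Q(γ):Q] = 4 = [Q(√101, √5):Q], so Q(γ) = Q(√101, √5).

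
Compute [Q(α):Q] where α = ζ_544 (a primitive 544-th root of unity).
[Q(α):Q] = 256

The minimal polynomial of ζ_544 over Q is the 544-th cyclotomic polynomial Φ_544(x), which is irreducible over Q and has degree φ(544) = 256. Hence [Q(α):Q] = φ(544) = 256.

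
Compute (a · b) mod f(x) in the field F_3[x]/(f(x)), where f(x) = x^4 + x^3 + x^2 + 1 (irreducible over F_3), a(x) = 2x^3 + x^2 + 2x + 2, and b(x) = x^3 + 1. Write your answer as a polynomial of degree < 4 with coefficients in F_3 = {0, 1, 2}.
a · b ≡ x^3 + x^2 + 1 (mod f(x))

Multiply in F_3[x]: a(x)·b(x) = (2x^3 + x^2 + 2x + 2)·(x^3 + 1) = 2x^6 + x^5 + 2x^4 + x^3 + x^2 + 2x + 2. This has degree ≥ 4, so divide by f(x) over F_3: 2x^6 + x^5 + 2x^4 + x^3 + x^2 + 2x + 2 = (2x^2 + 2x + 1)·(x^4 + x^3 + x^2 + 1) + (x^3 + x^2 + 1). Hence a·b ≡ x^3 + x^2 + 1 (mod f). (F_3[x]/(f) is a field with 3^4 = 81 elements since f is irreducible of degree 4.)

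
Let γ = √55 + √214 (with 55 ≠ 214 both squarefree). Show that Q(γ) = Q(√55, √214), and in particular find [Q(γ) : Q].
[Q(γ) : Q] = 4 (equivalently, Q(γ) = Q(√55, √214))

Obviously Q(γ) ⊆ Q(√55, √214), and [Q(√55, √214):Q] = 4 (since 55, 214 are distinct squarefree integers > 1 with 11770 not a perfect square). To show equality we compute the minimal polynomial of γ. From γ = √55 + √214: γ^2 = 55 + 2√(11770) + 214 = 269 + 2√(11770), so γ^2 - 269 = 2√(11770); squaring, (γ^2 - 269)^2 = 4·11770, i.e. γ^4 - 538γ^2 + 72361 - 47080 = 0, i.e. γ^4 - 538γ^2 + 25281 = 0. So γ is a root of x^4 - 538x^2 + 25281. This polynomial is irreducible over Q: it has no rational root (each ±√55 ± √214 is irrational), and any factorization into two quadratics over Q would force √(11770) ∈ Q (pairing opposite roots) or √55, √214 ∈ Q (other pairings), all impossible. Hence [Q(γ):Q] = 4 = [Q(√55, √214):Q], so Q(γ) = Q(√55, √214).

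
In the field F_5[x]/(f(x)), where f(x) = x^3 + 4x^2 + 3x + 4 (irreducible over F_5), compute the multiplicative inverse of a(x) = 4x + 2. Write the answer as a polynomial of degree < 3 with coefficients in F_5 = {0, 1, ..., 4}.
a(x)^(-1) ≡ 4x^2 + 4x (mod f(x))

Since f is irreducible over F_5, F_5[x]/(f) is a field and a(x) ≠ 0 has an inverse. Apply the extended Euclidean algorithm to f(x) and a(x) in F_5[x]: f(x) = (4x^2 + 4x)·a(x) + (4). The last nonzero remainder is the constant 4 = gcd(f, a) in F_5. Back-substituting through the division chain expresses 4 = s(x)·a(x) + t(x)·f(x) with s(x) ≡ x^2 + x (mod f), so (x^2 + x)·a(x) ≡ 4 (mod f). Multiplying by 4^(-1) ≡ 4 in F_5 gives a(x)^(-1) ≡ 4·(x^2 + x) ≡ 4x^2 + 4x (mod f). Check: (4x + 2)·(4x^2 + 4x) = x^3 + 4x^2 + 3x ≡ 1 (mod x^3 + 4x^2 + 3x + 4).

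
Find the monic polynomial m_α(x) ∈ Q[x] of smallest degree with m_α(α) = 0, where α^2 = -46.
m_α(x) = x^2 + 46

α satisfies α^2 + 46 = 0, so x^2 + 46 annihilates α. Since d = -46 is squarefree and ≠ 1, it is not a perfect square in Q, so x^2 + 46 has no rational root and is therefore irreducible over Q (a degree-2 polynomial over a field is irreducible iff it has no root). Hence m_α(x) = x^2 + 46.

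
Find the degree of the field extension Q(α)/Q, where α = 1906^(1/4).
[Q(α):Q] = 4

α is a root of x^4 - 1906. By Eisenstein's criterion at the prime p = 2 (which divides the constant term 1906 but p^2 = 4 does not, since 1906 is squarefree), x^4 - 1906 is irreducible over Q. Hence [Q(α):Q] = 4.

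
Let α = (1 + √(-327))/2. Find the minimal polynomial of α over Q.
m_α(x) = x^2 - x + 82

From 2α - 1 = √(-327), squaring gives (2α - 1)^2 = -327, i.e. 4α^2 - 4α + 1 = -327, so α^2 - α + (1 + 327)/4 = 0. Since -327 ≡ 1 (mod 4), (1 + 327)/4 = 82 ∈ Z. The polynomial x^2 - x + 82 has discriminant 1 - 4·(82) = -327, which is not a perfect square in Q (d = -327 is squarefree and ≠ 1), so x^2 - x + 82 is irreducible over Q. It is the minimal polynomial of α.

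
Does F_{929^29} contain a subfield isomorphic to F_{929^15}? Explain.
No: F_{929^15} is not a subfield of F_{929^29}

F_{p^m} embeds in F_{p^n} iff m | n. Here 15 ∤ 29 (since 29 = 1·15 + 14 with remainder 14 ≠ 0), so F_{929^15} is not a subfield of F_{929^29}. Equivalently: if it were, the tower law would give 15 = [F_{929^15}:F_929] dividing [F_{929^29}:F_929] = 29, contradiction.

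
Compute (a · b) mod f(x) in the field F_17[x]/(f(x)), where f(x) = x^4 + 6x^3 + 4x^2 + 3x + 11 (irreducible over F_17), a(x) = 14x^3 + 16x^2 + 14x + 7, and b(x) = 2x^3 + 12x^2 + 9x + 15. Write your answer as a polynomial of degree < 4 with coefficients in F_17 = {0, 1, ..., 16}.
a · b ≡ 4x^3 + 14x^2 + 16x (mod f(x))

Multiply in F_17[x]: a(x)·b(x) = (14x^3 + 16x^2 + 14x + 7)·(2x^3 + 12x^2 + 9x + 15) = 11x^6 + 13x^5 + 6x^4 + 9x^3 + 8x^2 + x + 3. This has degree ≥ 4, so divide by f(x) over F_17: 11x^6 + 13x^5 + 6x^4 + 9x^3 + 8x^2 + x + 3 = (11x^2 + 15x + 8)·(x^4 + 6x^3 + 4x^2 + 3x + 11) + (4x^3 + 14x^2 + 16x). Hence a·b ≡ 4x^3 + 14x^2 + 16x (mod f). (F_17[x]/(f) is a field with 17^4 = 83521 elements since f is irreducible of degree 4.)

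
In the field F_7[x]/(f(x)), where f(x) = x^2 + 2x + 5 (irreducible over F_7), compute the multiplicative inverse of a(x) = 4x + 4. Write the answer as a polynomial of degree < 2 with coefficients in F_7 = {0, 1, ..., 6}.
a(x)^(-1) ≡ 3x + 3 (mod f(x))

Since f is irreducible over F_7, F_7[x]/(f) is a field and a(x) ≠ 0 has an inverse. Apply the extended Euclidean algorithm to f(x) and a(x) in F_7[x]: f(x) = (2x + 2)·a(x) + (4). The last nonzero remainder is the constant 4 = gcd(f, a) in F_7. Back-substituting through the division chain expresses 4 = s(x)·a(x) + t(x)·f(x) with s(x) ≡ 5x + 5 (mod f), so (5x + 5)·a(x) ≡ 4 (mod f). Multiplying by 4^(-1) ≡ 2 in F_7 gives a(x)^(-1) ≡ 2·(5x + 5) ≡ 3x + 3 (mod f). Check: (4x + 4)·(3x + 3) = 5x^2 + 3x + 5 ≡ 1 (mod x^2 + 2x + 5).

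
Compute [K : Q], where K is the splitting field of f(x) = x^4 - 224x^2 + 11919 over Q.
[K : Q] = 4

Solving the quadratic in x^2: x^2 = (224 ± √(224^2 - 4·11919))/2 = (224 ± √2500)/2 = (224 ± 50)/2, giving x^2 = 137 or x^2 = 87. So f(x) = (x^2 - 137)(x^2 - 87) and the roots of f are ±√137, ±√87. Hence the splitting field is K = Q(√137, √87). Since 137 and 87 are distinct squarefree integers > 1, their product 11919 is not a perfect square, so √87 ∉ Q(√137). By the tower law [K:Q] = [Q(√137,√87):Q(√137)] · [Q(√137):Q] = 2 · 2 = 4.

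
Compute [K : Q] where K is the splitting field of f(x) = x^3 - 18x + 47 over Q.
[K : Q] = 6

By the rational root test, any rational root of the monic integer polynomial f(x) = x^3 - 18x + 47 must be an integer dividing the constant term 47, i.e. one of ±{1, 47}. Evaluating: f(1) = 30, f(-1) = 64, f(47) = 103024, f(-47) = -102930; none is 0, so f has no rational root and is therefore irreducible over Q (a cubic with no linear factor over a field is irreducible). For an irreducible cubic, the Galois group is A_3 or S_3 according as the discriminant disc(f) = -4a^3 - 27b^2 = -4·(-18)^3 - 27·(47)^2 = -36315 is or is not a square in Q. Here disc(f) = -36315 is not a perfect square in Q, so the Galois group of f over Q is not contained in A_3 and must be all of S_3. The splitting field has degree |S_3| = 6 over Q, so [K : Q] = 6.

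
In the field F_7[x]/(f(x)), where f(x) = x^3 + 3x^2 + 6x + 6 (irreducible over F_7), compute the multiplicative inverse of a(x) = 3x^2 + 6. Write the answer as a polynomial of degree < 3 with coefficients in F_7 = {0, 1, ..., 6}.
a(x)^(-1) ≡ 5x^2 + x + 6 (mod f(x))

Since f is irreducible over F_7, F_7[x]/(f) is a field and a(x) ≠ 0 has an inverse. Apply the extended Euclidean algorithm to f(x) and a(x) in F_7[x]: f(x) = (5x + 1)·a(x) + (4x);  a(x) = (6x)·(4x) + (6). The last nonzero remainder is the constant 6 = gcd(f, a) in F_7. Back-substituting through the division chain expresses 6 = s(x)·a(x) + t(x)·f(x) with s(x) ≡ 2x^2 + 6x + 1 (mod f), so (2x^2 + 6x + 1)·a(x) ≡ 6 (mod f). Multiplying by 6^(-1) ≡ 6 in F_7 gives a(x)^(-1) ≡ 6·(2x^2 + 6x + 1) ≡ 5x^2 + x + 6 (mod f). Check: (3x^2 + 6)·(5x^2 + x + 6) = x^4 + 3x^3 + 6x^2 + 6x + 1 ≡ 1 (mod x^3 + 3x^2 + 6x + 6).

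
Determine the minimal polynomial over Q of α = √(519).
m_α(x) = x^2 - 519

α satisfies α^2 - 519 = 0, so x^2 - 519 annihilates α. Since d = 519 is squarefree and ≠ 1, it is not a perfect square in Q, so x^2 - 519 has no rational root and is therefore irreducible over Q (a degree-2 polynomial over a field is irreducible iff it has no root). Hence m_α(x) = x^2 - 519.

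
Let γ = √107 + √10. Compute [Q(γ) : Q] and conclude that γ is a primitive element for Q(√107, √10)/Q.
[Q(γ) : Q] = 4 (equivalently, Q(γ) = Q(√107, √10))

Obviously Q(γ) ⊆ Q(√107, √10), and [Q(√107, √10):Q] = 4 (since 107, 10 are distinct squarefree integers > 1 with 1070 not a perfect square). To show equality we compute the minimal polynomial of γ. From γ = √107 + √10: γ^2 = 107 + 2√(1070) + 10 = 117 + 2√(1070), so γ^2 - 117 = 2√(1070); squaring, (γ^2 - 117)^2 = 4·1070, i.e. γ^4 - 234γ^2 + 13689 - 4280 = 0, i.e. γ^4 - 234γ^2 + 9409 = 0. So γ is a root of x^4 - 234x^2 + 9409. This polynomial is irreducible over Q: it has no rational root (each ±√107 ± √10 is irrational), and any factorization into two quadratics over Q would force √(1070) ∈ Q (pairing opposite roots) or √107, √10 ∈ Q (other pairings), all impossible. Hence [Q(γ):Q] = 4 = [Q(√107, √10):Q], so Q(γ) = Q(√107, √10).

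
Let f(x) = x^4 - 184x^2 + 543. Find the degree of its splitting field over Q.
[K : Q] = 4

Solving the quadratic in x^2: x^2 = (184 ± √(184^2 - 4·543))/2 = (184 ± √31684)/2 = (184 ± 178)/2, giving x^2 = 3 or x^2 = 181. So f(x) = (x^2 - 3)(x^2 - 181) and the roots of f are ±√3, ±√181. Hence the splitting field is K = Q(√3, √181). Since 3 and 181 are distinct squarefree integers > 1, their product 543 is not a perfect square, so √181 ∉ Q(√3). By the tower law [K:Q] = [Q(√3,√181):Q(√3)] · [Q(√3):Q] = 2 · 2 = 4.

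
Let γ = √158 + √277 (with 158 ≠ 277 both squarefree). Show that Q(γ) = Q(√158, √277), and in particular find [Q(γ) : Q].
[Q(γ) : Q] = 4 (equivalently, Q(γ) = Q(√158, √277))

Obviously Q(γ) ⊆ Q(√158, √277), and [Q(√158, √277):Q] = 4 (since 158, 277 are distinct squarefree integers > 1 with 43766 not a perfect square). To show equality we compute the minimal polynomial of γ. From γ = √158 + √277: γ^2 = 158 + 2√(43766) + 277 = 435 + 2√(43766), so γ^2 - 435 = 2√(43766); squaring, (γ^2 - 435)^2 = 4·43766, i.e. γ^4 - 870γ^2 + 189225 - 175064 = 0, i.e. γ^4 - 870γ^2 + 14161 = 0. So γ is a root of x^4 - 870x^2 + 14161. This polynomial is irreducible over Q: it has no rational root (each ±√158 ± √277 is irrational), and any factorization into two quadratics over Q would force √(43766) ∈ Q (pairing opposite roots) or √158, √277 ∈ Q (other pairings), all impossible. Hence [Q(γ):Q] = 4 = [Q(√158, √277):Q], so Q(γ) = Q(√158, √277).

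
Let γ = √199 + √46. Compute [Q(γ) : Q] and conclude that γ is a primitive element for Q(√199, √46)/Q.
[Q(γ) : Q] = 4 (equivalently, Q(γ) = Q(√199, √46))

Obviously Q(γ) ⊆ Q(√199, √46), and [Q(√199, √46):Q] = 4 (since 199, 46 are distinct squarefree integers > 1 with 9154 not a perfect square). To show equality we compute the minimal polynomial of γ. From γ = √199 + √46: γ^2 = 199 + 2√(9154) + 46 = 245 + 2√(9154), so γ^2 - 245 = 2√(9154); squaring, (γ^2 - 245)^2 = 4·9154, i.e. γ^4 - 490γ^2 + 60025 - 36616 = 0, i.e. γ^4 - 490γ^2 + 23409 = 0. So γ is a root of x^4 - 490x^2 + 23409. This polynomial is irreducible over Q: it has no rational root (each ±√199 ± √46 is irrational), and any factorization into two quadratics over Q would force √(9154) ∈ Q (pairing opposite roots) or √199, √46 ∈ Q (other pairings), all impossible. Hence [Q(γ):Q] = 4 = [Q(√199, √46):Q], so Q(γ) = Q(√199, √46).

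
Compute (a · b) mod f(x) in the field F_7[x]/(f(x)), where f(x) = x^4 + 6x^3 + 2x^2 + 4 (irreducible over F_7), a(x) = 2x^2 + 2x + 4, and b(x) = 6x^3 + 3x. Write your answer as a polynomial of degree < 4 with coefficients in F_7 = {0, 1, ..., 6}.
a · b ≡ 2x^3 + 6x + 2 (mod f(x))

Multiply in F_7[x]: a(x)·b(x) = (2x^2 + 2x + 4)·(6x^3 + 3x) = 5x^5 + 5x^4 + 2x^3 + 6x^2 + 5x. This has degree ≥ 4, so divide by f(x) over F_7: 5x^5 + 5x^4 + 2x^3 + 6x^2 + 5x = (5x + 3)·(x^4 + 6x^3 + 2x^2 + 4) + (2x^3 + 6x + 2). Hence a·b ≡ 2x^3 + 6x + 2 (mod f). (F_7[x]/(f) is a field with 7^4 = 2401 elements since f is irreducible of degree 4.)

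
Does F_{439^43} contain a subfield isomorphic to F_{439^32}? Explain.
No: F_{439^32} is not a subfield of F_{439^43}

F_{p^m} embeds in F_{p^n} iff m | n. Here 32 ∤ 43 (since 43 = 1·32 + 11 with remainder 11 ≠ 0), so F_{439^32} is not a subfield of F_{439^43}. Equivalently: if it were, the tower law would give 32 = [F_{439^32}:F_439] dividing [F_{439^43}:F_439] = 43, contradiction.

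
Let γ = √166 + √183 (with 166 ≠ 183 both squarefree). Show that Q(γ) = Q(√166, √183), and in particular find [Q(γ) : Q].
[Q(γ) : Q] = 4 (equivalently, Q(γ) = Q(√166, √183))

Obviously Q(γ) ⊆ Q(√166, √183), and [Q(√166, √183):Q] = 4 (since 166, 183 are distinct squarefree integers > 1 with 30378 not a perfect square). To show equality we compute the minimal polynomial of γ. From γ = √166 + √183: γ^2 = 166 + 2√(30378) + 183 = 349 + 2√(30378), so γ^2 - 349 = 2√(30378); squaring, (γ^2 - 349)^2 = 4·30378, i.e. γ^4 - 698γ^2 + 121801 - 121512 = 0, i.e. γ^4 - 698γ^2 + 289 = 0. So γ is a root of x^4 - 698x^2 + 289. This polynomial is irreducible over Q: it has no rational root (each ±√166 ± √183 is irrational), and any factorization into two quadratics over Q would force √(30378) ∈ Q (pairing opposite roots) or √166, √183 ∈ Q (other pairings), all impossible. Hence [Q(γ):Q] = 4 = [Q(√166, √183):Q], so Q(γ) = Q(√166, √183).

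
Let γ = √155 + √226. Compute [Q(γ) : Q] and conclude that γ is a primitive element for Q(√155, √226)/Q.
[Q(γ) : Q] = 4 (equivalently, Q(γ) = Q(√155, √226))

Obviously Q(γ) ⊆ Q(√155, √226), and [Q(√155, √226):Q] = 4 (since 155, 226 are distinct squarefree integers > 1 with 35030 not a perfect square). To show equality we compute the minimal polynomial of γ. From γ = √155 + √226: γ^2 = 155 + 2√(35030) + 226 = 381 + 2√(35030), so γ^2 - 381 = 2√(35030); squaring, (γ^2 - 381)^2 = 4·35030, i.e. γ^4 - 762γ^2 + 145161 - 140120 = 0, i.e. γ^4 - 762γ^2 + 5041 = 0. So γ is a root of x^4 - 762x^2 + 5041. This polynomial is irreducible over Q: it has no rational root (each ±√155 ± √226 is irrational), and any factorization into two quadratics over Q would force √(35030) ∈ Q (pairing opposite roots) or √155, √226 ∈ Q (other pairings), all impossible. Hence [Q(γ):Q] = 4 = [Q(√155, √226):Q], so Q(γ) = Q(√155, √226).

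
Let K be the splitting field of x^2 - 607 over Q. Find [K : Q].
[K : Q] = 2

f(x) = x^2 - 607 factors as (x - √607)(x + √607). The splitting field is K = Q(√607). Since 607 is squarefree and > 1, it is not a perfect square, so x^2 - 607 is irreducible over Q and [Q(√607) : Q] = 2. Hence [K : Q] = 2.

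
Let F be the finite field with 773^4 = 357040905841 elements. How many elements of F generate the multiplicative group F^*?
There are φ(357040905840) = 92513304576 primitive elements

F_q^* is cyclic of order q - 1 = 357040905840. A cyclic group of order m has exactly φ(m) generators. Here m = 357040905840 = 2^4 · 3^2 · 5 · 43 · 193 · 59753, so the number of primitive elements is φ(357040905840) = 92513304576.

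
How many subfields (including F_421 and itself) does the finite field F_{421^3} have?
F_{421^3} has 2 subfields

The subfields of F_{p^n} are exactly the fields F_{p^d} for d | n (each is the fixed field of the unique index-d subgroup of Gal(F_{p^n}/F_p) ≅ Z/nZ). The divisors of n = 3 are {1, 3}, giving 2 subfields: F_{421^1}, F_{421^3}.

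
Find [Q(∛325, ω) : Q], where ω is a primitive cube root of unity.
[Q(∛325, ω) : Q] = 6

[Q(∛325):Q] = 3 (min poly x^3 - 325, irreducible since 325 is not a perfect cube). [Q(ω):Q] = 2 (min poly x^2 + x + 1). Since Q(∛325) ⊂ R and ω ∉ R, we have ω ∉ Q(∛325), so x^2 + x + 1 remains irreducible over Q(∛325) and [Q(∛325, ω) : Q(∛325)] = 2. By the tower law, [Q(∛325, ω) : Q] = 3 · 2 = 6. (In fact Q(∛325, ω) is the splitting field of x^3 - 325 over Q.)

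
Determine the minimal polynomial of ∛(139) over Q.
m_α(x) = x^3 - 139

α satisfies α^3 = 139, so x^3 - 139 annihilates α. By the rational root test, a rational root p/q (in lowest terms) of x^3 - 139 would satisfy p^3 = 139 q^3, forcing q = 1 and p^3 = 139; but 139 is not a perfect cube, contradiction. A monic cubic over Q with no rational root is irreducible (any nontrivial factorization would include a linear factor). Hence x^3 - 139 is the minimal polynomial of α, and in particular [Q(α):Q] = 3.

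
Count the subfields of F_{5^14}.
F_{5^14} has 4 subfields

The subfields of F_{p^n} are exactly the fields F_{p^d} for d | n (each is the fixed field of the unique index-d subgroup of Gal(F_{p^n}/F_p) ≅ Z/nZ). The divisors of n = 14 are {1, 2, 7, 14}, giving 4 subfields: F_{5^1}, F_{5^2}, F_{5^7}, F_{5^14}.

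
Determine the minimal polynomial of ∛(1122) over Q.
m_α(x) = x^3 - 1122

α satisfies α^3 = 1122, so x^3 - 1122 annihilates α. By the rational root test, a rational root p/q (in lowest terms) of x^3 - 1122 would satisfy p^3 = 1122 q^3, forcing q = 1 and p^3 = 1122; but 1122 is not a perfect cube, contradiction. A monic cubic over Q with no rational root is irreducible (any nontrivial factorization would include a linear factor). Hence x^3 - 1122 is the minimal polynomial of α, and in particular [Q(α):Q] = 3.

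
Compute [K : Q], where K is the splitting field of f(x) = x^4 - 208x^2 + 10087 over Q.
[K : Q] = 4

Solving the quadratic in x^2: x^2 = (208 ± √(208^2 - 4·10087))/2 = (208 ± √2916)/2 = (208 ± 54)/2, giving x^2 = 77 or x^2 = 131. So f(x) = (x^2 - 77)(x^2 - 131) and the roots of f are ±√77, ±√131. Hence the splitting field is K = Q(√77, √131). Since 77 and 131 are distinct squarefree integers > 1, their product 10087 is not a perfect square, so √131 ∉ Q(√77). By the tower law [K:Q] = [Q(√77,√131):Q(√77)] · [Q(√77):Q] = 2 · 2 = 4.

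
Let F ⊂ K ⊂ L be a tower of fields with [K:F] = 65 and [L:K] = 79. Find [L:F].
[L:F] = 5135

The tower law says that for any tower of field extensions F ⊂ K ⊂ L with finite degrees, [L:F] = [L:K] · [K:F]. Here this gives [L:F] = 79 · 65 = 5135.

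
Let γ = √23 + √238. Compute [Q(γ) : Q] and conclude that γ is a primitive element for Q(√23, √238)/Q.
[Q(γ) : Q] = 4 (equivalently, Q(γ) = Q(√23, √238))

Obviously Q(γ) ⊆ Q(√23, √238), and [Q(√23, √238):Q] = 4 (since 23, 238 are distinct squarefree integers > 1 with 5474 not a perfect square). To show equality we compute the minimal polynomial of γ. From γ = √23 + √238: γ^2 = 23 + 2√(5474) + 238 = 261 + 2√(5474), so γ^2 - 261 = 2√(5474); squaring, (γ^2 - 261)^2 = 4·5474, i.e. γ^4 - 522γ^2 + 68121 - 21896 = 0, i.e. γ^4 - 522γ^2 + 46225 = 0. So γ is a root of x^4 - 522x^2 + 46225. This polynomial is irreducible over Q: it has no rational root (each ±√23 ± √238 is irrational), and any factorization into two quadratics over Q would force √(5474) ∈ Q (pairing opposite roots) or √23, √238 ∈ Q (other pairings), all impossible. Hence [Q(γ):Q] = 4 = [Q(√23, √238):Q], so Q(γ) = Q(√23, √238).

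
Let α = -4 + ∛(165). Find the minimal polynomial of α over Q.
m_α(x) = x^3 + 12x^2 + 48x - 101

Set β = α + 4 = ∛(165), so β^3 = 165. Then (α + 4)^3 - 165 = 0, i.e. α is a root of g(x) = (x + 4)^3 - 165 = x^3 + 12x^2 + 48x - 101. Since g(x) = h(x + 4) where h(x) = x^3 - 165, and h is irreducible over Q (because 165 is not a perfect cube, so h has no rational root, and a monic cubic with no rational root is irreducible), g is also irreducible (irreducibility is preserved under the substitution x → x + 4). Hence m_α(x) = x^3 + 12x^2 + 48x - 101.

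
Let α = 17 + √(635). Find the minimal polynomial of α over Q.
m_α(x) = x^2 - 34x - 346

From α - 17 = √(635), squaring gives (α - 17)^2 = 635, i.e. α^2 - 34α + 289 = 635, so α^2 - 34α - 346 = 0. The discriminant of x^2 - 34x - 346 is (-34)^2 - 4·(-346) = 1156 + 1384 = 2540, and 4·(635) is not a perfect square in Q since 635 is squarefree and ≠ 1. Hence x^2 - 34x - 346 is irreducible over Q and is the minimal polynomial of α.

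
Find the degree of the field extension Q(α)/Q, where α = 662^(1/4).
[Q(α):Q] = 4

α is a root of x^4 - 662. By Eisenstein's criterion at the prime p = 2 (which divides the constant term 662 but p^2 = 4 does not, since 662 is squarefree), x^4 - 662 is irreducible over Q. Hence [Q(α):Q] = 4.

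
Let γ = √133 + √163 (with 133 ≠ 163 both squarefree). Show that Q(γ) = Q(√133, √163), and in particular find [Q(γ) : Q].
[Q(γ) : Q] = 4 (equivalently, Q(γ) = Q(√133, √163))

Obviously Q(γ) ⊆ Q(√133, √163), and [Q(√133, √163):Q] = 4 (since 133, 163 are distinct squarefree integers > 1 with 21679 not a perfect square). To show equality we compute the minimal polynomial of γ. From γ = √133 + √163: γ^2 = 133 + 2√(21679) + 163 = 296 + 2√(21679), so γ^2 - 296 = 2√(21679); squaring, (γ^2 - 296)^2 = 4·21679, i.e. γ^4 - 592γ^2 + 87616 - 86716 = 0, i.e. γ^4 - 592γ^2 + 900 = 0. So γ is a root of x^4 - 592x^2 + 900. This polynomial is irreducible over Q: it has no rational root (each ±√133 ± √163 is irrational), and any factorization into two quadratics over Q would force √(21679) ∈ Q (pairing opposite roots) or √133, √163 ∈ Q (other pairings), all impossible. Hence [Q(γ):Q] = 4 = [Q(√133, √163):Q], so Q(γ) = Q(√133, √163).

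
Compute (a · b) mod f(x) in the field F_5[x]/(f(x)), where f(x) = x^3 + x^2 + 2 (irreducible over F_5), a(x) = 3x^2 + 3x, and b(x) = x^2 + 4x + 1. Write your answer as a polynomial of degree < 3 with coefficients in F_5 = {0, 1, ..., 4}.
a · b ≡ 3x^2 + 2x + 1 (mod f(x))

Multiply in F_5[x]: a(x)·b(x) = (3x^2 + 3x)·(x^2 + 4x + 1) = 3x^4 + 3x. This has degree ≥ 3, so divide by f(x) over F_5: 3x^4 + 3x = (3x + 2)·(x^3 + x^2 + 2) + (3x^2 + 2x + 1). Hence a·b ≡ 3x^2 + 2x + 1 (mod f). (F_5[x]/(f) is a field with 5^3 = 125 elements since f is irreducible of degree 3.)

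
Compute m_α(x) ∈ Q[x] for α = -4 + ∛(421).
m_α(x) = x^3 + 12x^2 + 48x - 357

Set β = α + 4 = ∛(421), so β^3 = 421. Then (α + 4)^3 - 421 = 0, i.e. α is a root of g(x) = (x + 4)^3 - 421 = x^3 + 12x^2 + 48x - 357. Since g(x) = h(x + 4) where h(x) = x^3 - 421, and h is irreducible over Q (because 421 is not a perfect cube, so h has no rational root, and a monic cubic with no rational root is irreducible), g is also irreducible (irreducibility is preserved under the substitution x → x + 4). Hence m_α(x) = x^3 + 12x^2 + 48x - 357.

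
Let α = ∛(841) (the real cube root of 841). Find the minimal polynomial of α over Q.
m_α(x) = x^3 - 841

α satisfies α^3 = 841, so x^3 - 841 annihilates α. By the rational root test, a rational root p/q (in lowest terms) of x^3 - 841 would satisfy p^3 = 841 q^3, forcing q = 1 and p^3 = 841; but 841 is not a perfect cube, contradiction. A monic cubic over Q with no rational root is irreducible (any nontrivial factorization would include a linear factor). Hence x^3 - 841 is the minimal polynomial of α, and in particular [Q(α):Q] = 3.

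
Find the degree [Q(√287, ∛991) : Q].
[Q(√287, ∛991) : Q] = 6

Let L = Q(√287, ∛991). Since Q(√287) ⊂ L and [Q(√287):Q] = 2, the tower law gives 2 | [L:Q]. Likewise Q(∛991) ⊂ L with [Q(∛991):Q] = 3 (because 991 is not a perfect cube), so 3 | [L:Q]. As gcd(2,3) = 1, [L:Q] is divisible by 6. Conversely L is generated over Q by √287 and ∛991, so [L:Q] ≤ 2·3 = 6. Therefore [Q(√287, ∛991) : Q] = 6.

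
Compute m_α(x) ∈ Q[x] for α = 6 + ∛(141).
m_α(x) = x^3 - 18x^2 + 108x - 357

Set β = α - 6 = ∛(141), so β^3 = 141. Then (α - 6)^3 - 141 = 0, i.e. α is a root of g(x) = (x - 6)^3 - 141 = x^3 - 18x^2 + 108x - 357. Since g(x) = h(x - 6) where h(x) = x^3 - 141, and h is irreducible over Q (because 141 is not a perfect cube, so h has no rational root, and a monic cubic with no rational root is irreducible), g is also irreducible (irreducibility is preserved under the substitution x → x - 6). Hence m_α(x) = x^3 - 18x^2 + 108x - 357.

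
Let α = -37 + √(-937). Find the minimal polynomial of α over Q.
m_α(x) = x^2 + 74x + 2306

From α + 37 = √(-937), squaring gives (α + 37)^2 = -937, i.e. α^2 + 74α + 1369 = -937, so α^2 + 74α + 2306 = 0. The discriminant of x^2 + 74x + 2306 is (74)^2 - 4·(2306) = 5476 - 9224 = -3748, and 4·(-937) is not a perfect square in Q since -937 is squarefree and ≠ 1. Hence x^2 + 74x + 2306 is irreducible over Q and is the minimal polynomial of α.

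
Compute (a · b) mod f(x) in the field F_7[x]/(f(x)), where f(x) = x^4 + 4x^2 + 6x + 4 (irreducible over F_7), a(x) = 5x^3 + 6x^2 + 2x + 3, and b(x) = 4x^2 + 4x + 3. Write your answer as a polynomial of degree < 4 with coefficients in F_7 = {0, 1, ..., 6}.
a · b ≡ 2x^3 + x^2 + 3x + 1 (mod f(x))

Multiply in F_7[x]: a(x)·b(x) = (5x^3 + 6x^2 + 2x + 3)·(4x^2 + 4x + 3) = 6x^5 + 2x^4 + 5x^3 + 3x^2 + 4x + 2. This has degree ≥ 4, so divide by f(x) over F_7: 6x^5 + 2x^4 + 5x^3 + 3x^2 + 4x + 2 = (6x + 2)·(x^4 + 4x^2 + 6x + 4) + (2x^3 + x^2 + 3x + 1). Hence a·b ≡ 2x^3 + x^2 + 3x + 1 (mod f). (F_7[x]/(f) is a field with 7^4 = 2401 elements since f is irreducible of degree 4.)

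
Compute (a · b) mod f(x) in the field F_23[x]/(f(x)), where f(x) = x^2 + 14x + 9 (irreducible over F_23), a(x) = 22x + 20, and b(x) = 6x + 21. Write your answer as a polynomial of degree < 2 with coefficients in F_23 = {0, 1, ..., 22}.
a · b ≡ 22x + 14 (mod f(x))

Multiply in F_23[x]: a(x)·b(x) = (22x + 20)·(6x + 21) = 17x^2 + 7x + 6. This has degree ≥ 2, so divide by f(x) over F_23: 17x^2 + 7x + 6 = (17)·(x^2 + 14x + 9) + (22x + 14). Hence a·b ≡ 22x + 14 (mod f). (F_23[x]/(f) is a field with 23^2 = 529 elements since f is irreducible of degree 2.)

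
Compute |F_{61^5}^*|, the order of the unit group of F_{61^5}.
|F_{61^5}^*| = 844596300

F_{61^5} has 61^5 = 844596301 elements; its multiplicative group consists of all nonzero elements, so |F_{61^5}^*| = 844596301 - 1 = 844596300. (It is cyclic since any finite subgroup of the multiplicative group of a field is cyclic.)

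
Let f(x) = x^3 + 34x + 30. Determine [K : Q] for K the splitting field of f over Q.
[K : Q] = 6

By the rational root test, any rational root of the monic integer polynomial f(x) = x^3 + 34x + 30 must be an integer dividing the constant term 30, i.e. one of ±{1, 2, 3, 5, 6, 10, 15, 30}. Evaluating: f(1) = 65, f(-1) = -5, f(2) = 106, f(-2) = -46, f(3) = 159, f(-3) = -99, f(5) = 325, f(-5) = -265, f(6) = 450, f(-6) = -390, f(10) = 1370, f(-10) = -1310, f(15) = 3915, f(-15) = -3855, f(30) = 28050, f(-30) = -27990; none is 0, so f has no rational root and is therefore irreducible over Q (a cubic with no linear factor over a field is irreducible). For an irreducible cubic, the Galois group is A_3 or S_3 according as the discriminant disc(f) = -4a^3 - 27b^2 = -4·(34)^3 - 27·(30)^2 = -181516 is or is not a square in Q. Here disc(f) = -181516 is not a perfect square in Q, so the Galois group of f over Q is not contained in A_3 and must be all of S_3. The splitting field has degree |S_3| = 6 over Q, so [K : Q] = 6.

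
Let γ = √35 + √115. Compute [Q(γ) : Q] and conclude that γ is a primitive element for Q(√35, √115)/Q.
[Q(γ) : Q] = 4 (equivalently, Q(γ) = Q(√35, √115))

Obviously Q(γ) ⊆ Q(√35, √115), and [Q(√35, √115):Q] = 4 (since 35, 115 are distinct squarefree integers > 1 with 4025 not a perfect square). To show equality we compute the minimal polynomial of γ. From γ = √35 + √115: γ^2 = 35 + 2√(4025) + 115 = 150 + 2√(4025), so γ^2 - 150 = 2√(4025); squaring, (γ^2 - 150)^2 = 4·4025, i.e. γ^4 - 300γ^2 + 22500 - 16100 = 0, i.e. γ^4 - 300γ^2 + 6400 = 0. So γ is a root of x^4 - 300x^2 + 6400. This polynomial is irreducible over Q: it has no rational root (each ±√35 ± √115 is irrational), and any factorization into two quadratics over Q would force √(4025) ∈ Q (pairing opposite roots) or √35, √115 ∈ Q (other pairings), all impossible. Hence [Q(γ):Q] = 4 = [Q(√35, √115):Q], so Q(γ) = Q(√35, √115).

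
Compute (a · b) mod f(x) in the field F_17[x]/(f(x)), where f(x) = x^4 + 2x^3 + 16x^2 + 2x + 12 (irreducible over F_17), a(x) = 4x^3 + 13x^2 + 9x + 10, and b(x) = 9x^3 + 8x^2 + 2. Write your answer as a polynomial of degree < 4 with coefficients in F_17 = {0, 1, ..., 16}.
a · b ≡ 7x^3 + 12x^2 + 14x + 15 (mod f(x))

Multiply in F_17[x]: a(x)·b(x) = (4x^3 + 13x^2 + 9x + 10)·(9x^3 + 8x^2 + 2) = 2x^6 + 13x^5 + 15x^4 + 4x^2 + x + 3. This has degree ≥ 4, so divide by f(x) over F_17: 2x^6 + 13x^5 + 15x^4 + 4x^2 + x + 3 = (2x^2 + 9x + 16)·(x^4 + 2x^3 + 16x^2 + 2x + 12) + (7x^3 + 12x^2 + 14x + 15). Hence a·b ≡ 7x^3 + 12x^2 + 14x + 15 (mod f). (F_17[x]/(f) is a field with 17^4 = 83521 elements since f is irreducible of degree 4.)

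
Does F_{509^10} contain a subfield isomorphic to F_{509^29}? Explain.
No: F_{509^29} is not a subfield of F_{509^10}

F_{p^m} embeds in F_{p^n} iff m | n. Here 29 ∤ 10 (since 10 = 0·29 + 10 with remainder 10 ≠ 0), so F_{509^29} is not a subfield of F_{509^10}. Equivalently: if it were, the tower law would give 29 = [F_{509^29}:F_509] dividing [F_{509^10}:F_509] = 10, contradiction.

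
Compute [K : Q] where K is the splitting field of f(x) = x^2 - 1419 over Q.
[K : Q] = 2

f(x) = x^2 - 1419 factors as (x - √1419)(x + √1419). The splitting field is K = Q(√1419). Since 1419 is squarefree and > 1, it is not a perfect square, so x^2 - 1419 is irreducible over Q and [Q(√1419) : Q] = 2. Hence [K : Q] = 2.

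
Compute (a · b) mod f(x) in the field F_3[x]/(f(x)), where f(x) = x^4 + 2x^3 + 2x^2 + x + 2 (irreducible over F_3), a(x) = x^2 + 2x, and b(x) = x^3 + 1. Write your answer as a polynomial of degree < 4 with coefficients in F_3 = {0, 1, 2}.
a · b ≡ x^3 (mod f(x))

Multiply in F_3[x]: a(x)·b(x) = (x^2 + 2x)·(x^3 + 1) = x^5 + 2x^4 + x^2 + 2x. This has degree ≥ 4, so divide by f(x) over F_3: x^5 + 2x^4 + x^2 + 2x = (x)·(x^4 + 2x^3 + 2x^2 + x + 2) + (x^3). Hence a·b ≡ x^3 (mod f). (F_3[x]/(f) is a field with 3^4 = 81 elements since f is irreducible of degree 4.)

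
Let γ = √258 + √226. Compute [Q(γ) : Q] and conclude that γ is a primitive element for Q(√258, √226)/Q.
[Q(γ) : Q] = 4 (equivalently, Q(γ) = Q(√258, √226))

Obviously Q(γ) ⊆ Q(√258, √226), and [Q(√258, √226):Q] = 4 (since 258, 226 are distinct squarefree integers > 1 with 58308 not a perfect square). To show equality we compute the minimal polynomial of γ. From γ = √258 + √226: γ^2 = 258 + 2√(58308) + 226 = 484 + 2√(58308), so γ^2 - 484 = 2√(58308); squaring, (γ^2 - 484)^2 = 4·58308, i.e. γ^4 - 968γ^2 + 234256 - 233232 = 0, i.e. γ^4 - 968γ^2 + 1024 = 0. So γ is a root of x^4 - 968x^2 + 1024. This polynomial is irreducible over Q: it has no rational root (each ±√258 ± √226 is irrational), and any factorization into two quadratics over Q would force √(58308) ∈ Q (pairing opposite roots) or √258, √226 ∈ Q (other pairings), all impossible. Hence [Q(γ):Q] = 4 = [Q(√258, √226):Q], so Q(γ) = Q(√258, √226).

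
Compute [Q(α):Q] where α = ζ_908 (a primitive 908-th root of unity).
[Q(α):Q] = 452

The minimal polynomial of ζ_908 over Q is the 908-th cyclotomic polynomial Φ_908(x), which is irreducible over Q and has degree φ(908) = 452. Hence [Q(α):Q] = φ(908) = 452.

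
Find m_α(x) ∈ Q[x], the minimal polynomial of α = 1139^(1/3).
m_α(x) = x^3 - 1139

α satisfies α^3 = 1139, so x^3 - 1139 annihilates α. By the rational root test, a rational root p/q (in lowest terms) of x^3 - 1139 would satisfy p^3 = 1139 q^3, forcing q = 1 and p^3 = 1139; but 1139 is not a perfect cube, contradiction. A monic cubic over Q with no rational root is irreducible (any nontrivial factorization would include a linear factor). Hence x^3 - 1139 is the minimal polynomial of α, and in particular [Q(α):Q] = 3.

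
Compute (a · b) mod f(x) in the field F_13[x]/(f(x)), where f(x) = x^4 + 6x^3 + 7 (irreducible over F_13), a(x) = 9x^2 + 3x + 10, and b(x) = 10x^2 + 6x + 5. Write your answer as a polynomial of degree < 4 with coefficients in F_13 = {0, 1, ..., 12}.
a · b ≡ 12x^3 + 7x^2 + 10x + 5 (mod f(x))

Multiply in F_13[x]: a(x)·b(x) = (9x^2 + 3x + 10)·(10x^2 + 6x + 5) = 12x^4 + 6x^3 + 7x^2 + 10x + 11. This has degree ≥ 4, so divide by f(x) over F_13: 12x^4 + 6x^3 + 7x^2 + 10x + 11 = (12)·(x^4 + 6x^3 + 7) + (12x^3 + 7x^2 + 10x + 5). Hence a·b ≡ 12x^3 + 7x^2 + 10x + 5 (mod f). (F_13[x]/(f) is a field with 13^4 = 28561 elements since f is irreducible of degree 4.)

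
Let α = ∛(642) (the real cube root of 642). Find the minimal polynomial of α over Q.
m_α(x) = x^3 - 642

α satisfies α^3 = 642, so x^3 - 642 annihilates α. By the rational root test, a rational root p/q (in lowest terms) of x^3 - 642 would satisfy p^3 = 642 q^3, forcing q = 1 and p^3 = 642; but 642 is not a perfect cube, contradiction. A monic cubic over Q with no rational root is irreducible (any nontrivial factorization would include a linear factor). Hence x^3 - 642 is the minimal polynomial of α, and in particular [Q(α):Q] = 3.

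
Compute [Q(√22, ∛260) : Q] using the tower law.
[Q(√22, ∛260) : Q] = 6

Let L = Q(√22, ∛260). Since Q(√22) ⊂ L and [Q(√22):Q] = 2, the tower law gives 2 | [L:Q]. Likewise Q(∛260) ⊂ L with [Q(∛260):Q] = 3 (because 260 is not a perfect cube), so 3 | [L:Q]. As gcd(2,3) = 1, [L:Q] is divisible by 6. Conversely L is generated over Q by √22 and ∛260, so [L:Q] ≤ 2·3 = 6. Therefore [Q(√22, ∛260) : Q] = 6.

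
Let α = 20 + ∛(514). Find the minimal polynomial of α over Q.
m_α(x) = x^3 - 60x^2 + 1200x - 8514

Set β = α - 20 = ∛(514), so β^3 = 514. Then (α - 20)^3 - 514 = 0, i.e. α is a root of g(x) = (x - 20)^3 - 514 = x^3 - 60x^2 + 1200x - 8514. Since g(x) = h(x - 20) where h(x) = x^3 - 514, and h is irreducible over Q (because 514 is not a perfect cube, so h has no rational root, and a monic cubic with no rational root is irreducible), g is also irreducible (irreducibility is preserved under the substitution x → x - 20). Hence m_α(x) = x^3 - 60x^2 + 1200x - 8514.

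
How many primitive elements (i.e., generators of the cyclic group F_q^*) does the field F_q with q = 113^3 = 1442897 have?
There are φ(1442896) = 570240 primitive elements

F_q^* is cyclic of order q - 1 = 1442896. A cyclic group of order m has exactly φ(m) generators. Here m = 1442896 = 2^4 · 7 · 13 · 991, so the number of primitive elements is φ(1442896) = 570240.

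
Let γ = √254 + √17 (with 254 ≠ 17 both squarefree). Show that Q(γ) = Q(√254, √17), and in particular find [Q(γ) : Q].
[Q(γ) : Q] = 4 (equivalently, Q(γ) = Q(√254, √17))

Obviously Q(γ) ⊆ Q(√254, √17), and [Q(√254, √17):Q] = 4 (since 254, 17 are distinct squarefree integers > 1 with 4318 not a perfect square). To show equality we compute the minimal polynomial of γ. From γ = √254 + √17: γ^2 = 254 + 2√(4318) + 17 = 271 + 2√(4318), so γ^2 - 271 = 2√(4318); squaring, (γ^2 - 271)^2 = 4·4318, i.e. γ^4 - 542γ^2 + 73441 - 17272 = 0, i.e. γ^4 - 542γ^2 + 56169 = 0. So γ is a root of x^4 - 542x^2 + 56169. This polynomial is irreducible over Q: it has no rational root (each ±√254 ± √17 is irrational), and any factorization into two quadratics over Q would force √(4318) ∈ Q (pairing opposite roots) or √254, √17 ∈ Q (other pairings), all impossible. Hence [Q(γ):Q] = 4 = [Q(√254, √17):Q], so Q(γ) = Q(√254, √17).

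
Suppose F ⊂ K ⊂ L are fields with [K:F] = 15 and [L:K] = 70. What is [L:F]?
[L:F] = 1050

The tower law says that for any tower of field extensions F ⊂ K ⊂ L with finite degrees, [L:F] = [L:K] · [K:F]. Here this gives [L:F] = 70 · 15 = 1050.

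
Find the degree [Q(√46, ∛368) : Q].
[Q(√46, ∛368) : Q] = 6

Let L = Q(√46, ∛368). Since Q(√46) ⊂ L and [Q(√46):Q] = 2, the tower law gives 2 | [L:Q]. Likewise Q(∛368) ⊂ L with [Q(∛368):Q] = 3 (because 368 is not a perfect cube), so 3 | [L:Q]. As gcd(2,3) = 1, [L:Q] is divisible by 6. Conversely L is generated over Q by √46 and ∛368, so [L:Q] ≤ 2·3 = 6. Therefore [Q(√46, ∛368) : Q] = 6.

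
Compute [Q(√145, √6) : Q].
[Q(√145, √6) : Q] = 4

[Q(√145):Q] = 2 (min poly x^2 - 145, irreducible since 145 is squarefree > 1). For the top step, suppose √6 ∈ Q(√145), say √6 = c + d√145 with c, d ∈ Q. Squaring: 6 = c^2 + 145d^2 + 2cd√145. Since √145 ∉ Q this forces 2cd = 0. If d = 0 then √6 = c ∈ Q, contradicting 6 squarefree > 1. If c = 0 then 6 = 145d^2, so 145·6 = (145d)^2 is a perfect square in Q — but 145·6 = 870 is not a perfect square (since 145 and 6 are distinct squarefree integers). Contradiction. Hence √6 ∉ Q(√145), so x^2 - 6 stays irreducible over Q(√145) and [Q(√145, √6) : Q(√145)] = 2. By the tower law, [Q(√145, √6) : Q] = 2 · 2 = 4.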